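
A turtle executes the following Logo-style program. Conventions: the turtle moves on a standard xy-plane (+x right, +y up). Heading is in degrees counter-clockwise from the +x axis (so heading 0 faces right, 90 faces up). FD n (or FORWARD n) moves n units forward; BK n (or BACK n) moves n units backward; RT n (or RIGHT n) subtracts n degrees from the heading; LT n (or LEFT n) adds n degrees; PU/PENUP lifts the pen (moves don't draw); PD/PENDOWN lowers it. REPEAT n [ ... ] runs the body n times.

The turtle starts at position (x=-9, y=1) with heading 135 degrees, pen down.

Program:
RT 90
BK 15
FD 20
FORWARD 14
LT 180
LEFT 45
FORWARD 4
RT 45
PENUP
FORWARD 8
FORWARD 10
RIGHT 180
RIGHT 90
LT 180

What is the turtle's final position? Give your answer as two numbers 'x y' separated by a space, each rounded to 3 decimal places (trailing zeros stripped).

Answer: -8.293 -2.293

Derivation:
Executing turtle program step by step:
Start: pos=(-9,1), heading=135, pen down
RT 90: heading 135 -> 45
BK 15: (-9,1) -> (-19.607,-9.607) [heading=45, draw]
FD 20: (-19.607,-9.607) -> (-5.464,4.536) [heading=45, draw]
FD 14: (-5.464,4.536) -> (4.435,14.435) [heading=45, draw]
LT 180: heading 45 -> 225
LT 45: heading 225 -> 270
FD 4: (4.435,14.435) -> (4.435,10.435) [heading=270, draw]
RT 45: heading 270 -> 225
PU: pen up
FD 8: (4.435,10.435) -> (-1.222,4.778) [heading=225, move]
FD 10: (-1.222,4.778) -> (-8.293,-2.293) [heading=225, move]
RT 180: heading 225 -> 45
RT 90: heading 45 -> 315
LT 180: heading 315 -> 135
Final: pos=(-8.293,-2.293), heading=135, 4 segment(s) drawn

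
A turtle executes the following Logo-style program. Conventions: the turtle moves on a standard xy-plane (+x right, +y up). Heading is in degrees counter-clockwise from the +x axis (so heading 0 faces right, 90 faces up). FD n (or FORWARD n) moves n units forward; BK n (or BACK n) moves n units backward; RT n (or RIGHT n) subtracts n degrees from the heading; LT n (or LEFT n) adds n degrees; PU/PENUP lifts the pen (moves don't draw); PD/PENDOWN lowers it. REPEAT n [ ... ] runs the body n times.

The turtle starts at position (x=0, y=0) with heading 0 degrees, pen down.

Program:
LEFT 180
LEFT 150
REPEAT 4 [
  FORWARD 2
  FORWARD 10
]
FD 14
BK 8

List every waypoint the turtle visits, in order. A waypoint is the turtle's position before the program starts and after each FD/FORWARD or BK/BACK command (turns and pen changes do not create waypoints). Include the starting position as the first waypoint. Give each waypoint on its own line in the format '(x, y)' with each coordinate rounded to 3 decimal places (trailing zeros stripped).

Answer: (0, 0)
(1.732, -1)
(10.392, -6)
(12.124, -7)
(20.785, -12)
(22.517, -13)
(31.177, -18)
(32.909, -19)
(41.569, -24)
(53.694, -31)
(46.765, -27)

Derivation:
Executing turtle program step by step:
Start: pos=(0,0), heading=0, pen down
LT 180: heading 0 -> 180
LT 150: heading 180 -> 330
REPEAT 4 [
  -- iteration 1/4 --
  FD 2: (0,0) -> (1.732,-1) [heading=330, draw]
  FD 10: (1.732,-1) -> (10.392,-6) [heading=330, draw]
  -- iteration 2/4 --
  FD 2: (10.392,-6) -> (12.124,-7) [heading=330, draw]
  FD 10: (12.124,-7) -> (20.785,-12) [heading=330, draw]
  -- iteration 3/4 --
  FD 2: (20.785,-12) -> (22.517,-13) [heading=330, draw]
  FD 10: (22.517,-13) -> (31.177,-18) [heading=330, draw]
  -- iteration 4/4 --
  FD 2: (31.177,-18) -> (32.909,-19) [heading=330, draw]
  FD 10: (32.909,-19) -> (41.569,-24) [heading=330, draw]
]
FD 14: (41.569,-24) -> (53.694,-31) [heading=330, draw]
BK 8: (53.694,-31) -> (46.765,-27) [heading=330, draw]
Final: pos=(46.765,-27), heading=330, 10 segment(s) drawn
Waypoints (11 total):
(0, 0)
(1.732, -1)
(10.392, -6)
(12.124, -7)
(20.785, -12)
(22.517, -13)
(31.177, -18)
(32.909, -19)
(41.569, -24)
(53.694, -31)
(46.765, -27)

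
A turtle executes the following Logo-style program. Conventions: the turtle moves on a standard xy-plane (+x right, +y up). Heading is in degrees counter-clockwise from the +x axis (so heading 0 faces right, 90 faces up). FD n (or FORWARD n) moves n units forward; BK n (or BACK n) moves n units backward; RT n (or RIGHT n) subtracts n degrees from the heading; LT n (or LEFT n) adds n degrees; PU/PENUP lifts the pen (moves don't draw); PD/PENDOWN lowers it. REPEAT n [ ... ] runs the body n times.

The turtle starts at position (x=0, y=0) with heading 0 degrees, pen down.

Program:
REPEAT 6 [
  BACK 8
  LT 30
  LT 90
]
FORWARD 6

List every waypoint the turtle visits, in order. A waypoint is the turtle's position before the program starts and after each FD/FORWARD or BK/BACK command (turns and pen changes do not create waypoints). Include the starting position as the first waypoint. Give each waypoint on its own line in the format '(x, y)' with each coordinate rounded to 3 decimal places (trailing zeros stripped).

Answer: (0, 0)
(-8, 0)
(-4, -6.928)
(0, 0)
(-8, 0)
(-4, -6.928)
(0, 0)
(6, 0)

Derivation:
Executing turtle program step by step:
Start: pos=(0,0), heading=0, pen down
REPEAT 6 [
  -- iteration 1/6 --
  BK 8: (0,0) -> (-8,0) [heading=0, draw]
  LT 30: heading 0 -> 30
  LT 90: heading 30 -> 120
  -- iteration 2/6 --
  BK 8: (-8,0) -> (-4,-6.928) [heading=120, draw]
  LT 30: heading 120 -> 150
  LT 90: heading 150 -> 240
  -- iteration 3/6 --
  BK 8: (-4,-6.928) -> (0,0) [heading=240, draw]
  LT 30: heading 240 -> 270
  LT 90: heading 270 -> 0
  -- iteration 4/6 --
  BK 8: (0,0) -> (-8,0) [heading=0, draw]
  LT 30: heading 0 -> 30
  LT 90: heading 30 -> 120
  -- iteration 5/6 --
  BK 8: (-8,0) -> (-4,-6.928) [heading=120, draw]
  LT 30: heading 120 -> 150
  LT 90: heading 150 -> 240
  -- iteration 6/6 --
  BK 8: (-4,-6.928) -> (0,0) [heading=240, draw]
  LT 30: heading 240 -> 270
  LT 90: heading 270 -> 0
]
FD 6: (0,0) -> (6,0) [heading=0, draw]
Final: pos=(6,0), heading=0, 7 segment(s) drawn
Waypoints (8 total):
(0, 0)
(-8, 0)
(-4, -6.928)
(0, 0)
(-8, 0)
(-4, -6.928)
(0, 0)
(6, 0)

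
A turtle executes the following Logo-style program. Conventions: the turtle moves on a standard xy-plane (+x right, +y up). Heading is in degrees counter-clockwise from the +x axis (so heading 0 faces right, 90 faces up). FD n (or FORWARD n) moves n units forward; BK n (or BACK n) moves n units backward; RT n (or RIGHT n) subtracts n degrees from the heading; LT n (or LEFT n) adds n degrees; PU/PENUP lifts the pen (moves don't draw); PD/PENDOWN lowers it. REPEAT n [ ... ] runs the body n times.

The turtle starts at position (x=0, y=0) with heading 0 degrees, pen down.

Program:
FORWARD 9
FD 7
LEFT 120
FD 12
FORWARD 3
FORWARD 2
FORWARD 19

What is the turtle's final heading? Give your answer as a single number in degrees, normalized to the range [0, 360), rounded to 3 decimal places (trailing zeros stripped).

Executing turtle program step by step:
Start: pos=(0,0), heading=0, pen down
FD 9: (0,0) -> (9,0) [heading=0, draw]
FD 7: (9,0) -> (16,0) [heading=0, draw]
LT 120: heading 0 -> 120
FD 12: (16,0) -> (10,10.392) [heading=120, draw]
FD 3: (10,10.392) -> (8.5,12.99) [heading=120, draw]
FD 2: (8.5,12.99) -> (7.5,14.722) [heading=120, draw]
FD 19: (7.5,14.722) -> (-2,31.177) [heading=120, draw]
Final: pos=(-2,31.177), heading=120, 6 segment(s) drawn

Answer: 120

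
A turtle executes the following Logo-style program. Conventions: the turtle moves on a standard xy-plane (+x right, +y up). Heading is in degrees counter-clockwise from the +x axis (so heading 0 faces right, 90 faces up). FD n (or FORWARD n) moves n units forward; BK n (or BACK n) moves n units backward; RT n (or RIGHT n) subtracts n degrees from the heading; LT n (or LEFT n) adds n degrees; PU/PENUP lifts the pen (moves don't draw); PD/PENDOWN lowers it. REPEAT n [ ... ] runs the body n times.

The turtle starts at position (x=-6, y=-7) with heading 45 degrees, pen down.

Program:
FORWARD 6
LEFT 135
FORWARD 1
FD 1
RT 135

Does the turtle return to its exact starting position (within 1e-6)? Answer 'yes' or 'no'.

Executing turtle program step by step:
Start: pos=(-6,-7), heading=45, pen down
FD 6: (-6,-7) -> (-1.757,-2.757) [heading=45, draw]
LT 135: heading 45 -> 180
FD 1: (-1.757,-2.757) -> (-2.757,-2.757) [heading=180, draw]
FD 1: (-2.757,-2.757) -> (-3.757,-2.757) [heading=180, draw]
RT 135: heading 180 -> 45
Final: pos=(-3.757,-2.757), heading=45, 3 segment(s) drawn

Start position: (-6, -7)
Final position: (-3.757, -2.757)
Distance = 4.799; >= 1e-6 -> NOT closed

Answer: no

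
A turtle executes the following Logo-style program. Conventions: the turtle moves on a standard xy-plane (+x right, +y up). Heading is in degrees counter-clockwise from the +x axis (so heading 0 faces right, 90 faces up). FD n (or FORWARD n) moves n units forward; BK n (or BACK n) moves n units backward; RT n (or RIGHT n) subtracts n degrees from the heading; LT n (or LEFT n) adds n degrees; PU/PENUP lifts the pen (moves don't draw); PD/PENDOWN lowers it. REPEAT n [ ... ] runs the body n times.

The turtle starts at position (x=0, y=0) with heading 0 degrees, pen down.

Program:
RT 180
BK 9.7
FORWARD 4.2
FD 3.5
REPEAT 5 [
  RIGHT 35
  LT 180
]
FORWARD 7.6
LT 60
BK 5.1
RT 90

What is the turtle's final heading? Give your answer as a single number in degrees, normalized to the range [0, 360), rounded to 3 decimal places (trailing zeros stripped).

Executing turtle program step by step:
Start: pos=(0,0), heading=0, pen down
RT 180: heading 0 -> 180
BK 9.7: (0,0) -> (9.7,0) [heading=180, draw]
FD 4.2: (9.7,0) -> (5.5,0) [heading=180, draw]
FD 3.5: (5.5,0) -> (2,0) [heading=180, draw]
REPEAT 5 [
  -- iteration 1/5 --
  RT 35: heading 180 -> 145
  LT 180: heading 145 -> 325
  -- iteration 2/5 --
  RT 35: heading 325 -> 290
  LT 180: heading 290 -> 110
  -- iteration 3/5 --
  RT 35: heading 110 -> 75
  LT 180: heading 75 -> 255
  -- iteration 4/5 --
  RT 35: heading 255 -> 220
  LT 180: heading 220 -> 40
  -- iteration 5/5 --
  RT 35: heading 40 -> 5
  LT 180: heading 5 -> 185
]
FD 7.6: (2,0) -> (-5.571,-0.662) [heading=185, draw]
LT 60: heading 185 -> 245
BK 5.1: (-5.571,-0.662) -> (-3.416,3.96) [heading=245, draw]
RT 90: heading 245 -> 155
Final: pos=(-3.416,3.96), heading=155, 5 segment(s) drawn

Answer: 155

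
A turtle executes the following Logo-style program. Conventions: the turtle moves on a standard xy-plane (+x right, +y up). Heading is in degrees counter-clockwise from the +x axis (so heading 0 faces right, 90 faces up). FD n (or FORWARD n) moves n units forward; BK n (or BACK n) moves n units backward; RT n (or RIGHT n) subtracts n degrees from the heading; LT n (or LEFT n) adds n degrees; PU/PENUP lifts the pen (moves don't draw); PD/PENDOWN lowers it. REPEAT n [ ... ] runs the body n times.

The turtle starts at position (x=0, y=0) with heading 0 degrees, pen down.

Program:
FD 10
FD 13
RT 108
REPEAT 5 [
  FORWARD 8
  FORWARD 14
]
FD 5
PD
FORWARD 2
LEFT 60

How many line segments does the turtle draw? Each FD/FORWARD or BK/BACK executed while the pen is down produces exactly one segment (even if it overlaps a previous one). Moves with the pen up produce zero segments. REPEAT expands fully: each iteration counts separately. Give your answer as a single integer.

Answer: 14

Derivation:
Executing turtle program step by step:
Start: pos=(0,0), heading=0, pen down
FD 10: (0,0) -> (10,0) [heading=0, draw]
FD 13: (10,0) -> (23,0) [heading=0, draw]
RT 108: heading 0 -> 252
REPEAT 5 [
  -- iteration 1/5 --
  FD 8: (23,0) -> (20.528,-7.608) [heading=252, draw]
  FD 14: (20.528,-7.608) -> (16.202,-20.923) [heading=252, draw]
  -- iteration 2/5 --
  FD 8: (16.202,-20.923) -> (13.729,-28.532) [heading=252, draw]
  FD 14: (13.729,-28.532) -> (9.403,-41.846) [heading=252, draw]
  -- iteration 3/5 --
  FD 8: (9.403,-41.846) -> (6.931,-49.455) [heading=252, draw]
  FD 14: (6.931,-49.455) -> (2.605,-62.77) [heading=252, draw]
  -- iteration 4/5 --
  FD 8: (2.605,-62.77) -> (0.133,-70.378) [heading=252, draw]
  FD 14: (0.133,-70.378) -> (-4.193,-83.693) [heading=252, draw]
  -- iteration 5/5 --
  FD 8: (-4.193,-83.693) -> (-6.666,-91.301) [heading=252, draw]
  FD 14: (-6.666,-91.301) -> (-10.992,-104.616) [heading=252, draw]
]
FD 5: (-10.992,-104.616) -> (-12.537,-109.371) [heading=252, draw]
PD: pen down
FD 2: (-12.537,-109.371) -> (-13.155,-111.274) [heading=252, draw]
LT 60: heading 252 -> 312
Final: pos=(-13.155,-111.274), heading=312, 14 segment(s) drawn
Segments drawn: 14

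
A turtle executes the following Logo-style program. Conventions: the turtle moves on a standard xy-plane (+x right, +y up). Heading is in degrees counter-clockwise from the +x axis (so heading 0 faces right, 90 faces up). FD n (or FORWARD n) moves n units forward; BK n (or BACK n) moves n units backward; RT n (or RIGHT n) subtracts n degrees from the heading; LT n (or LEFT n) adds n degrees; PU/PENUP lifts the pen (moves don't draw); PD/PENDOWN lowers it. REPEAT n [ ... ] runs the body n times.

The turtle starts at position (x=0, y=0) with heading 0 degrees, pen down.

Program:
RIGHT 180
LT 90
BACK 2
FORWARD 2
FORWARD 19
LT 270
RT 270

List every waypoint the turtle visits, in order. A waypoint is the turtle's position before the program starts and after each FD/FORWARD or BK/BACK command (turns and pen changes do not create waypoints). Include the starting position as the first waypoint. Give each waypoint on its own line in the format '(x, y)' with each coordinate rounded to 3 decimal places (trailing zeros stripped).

Answer: (0, 0)
(0, 2)
(0, 0)
(0, -19)

Derivation:
Executing turtle program step by step:
Start: pos=(0,0), heading=0, pen down
RT 180: heading 0 -> 180
LT 90: heading 180 -> 270
BK 2: (0,0) -> (0,2) [heading=270, draw]
FD 2: (0,2) -> (0,0) [heading=270, draw]
FD 19: (0,0) -> (0,-19) [heading=270, draw]
LT 270: heading 270 -> 180
RT 270: heading 180 -> 270
Final: pos=(0,-19), heading=270, 3 segment(s) drawn
Waypoints (4 total):
(0, 0)
(0, 2)
(0, 0)
(0, -19)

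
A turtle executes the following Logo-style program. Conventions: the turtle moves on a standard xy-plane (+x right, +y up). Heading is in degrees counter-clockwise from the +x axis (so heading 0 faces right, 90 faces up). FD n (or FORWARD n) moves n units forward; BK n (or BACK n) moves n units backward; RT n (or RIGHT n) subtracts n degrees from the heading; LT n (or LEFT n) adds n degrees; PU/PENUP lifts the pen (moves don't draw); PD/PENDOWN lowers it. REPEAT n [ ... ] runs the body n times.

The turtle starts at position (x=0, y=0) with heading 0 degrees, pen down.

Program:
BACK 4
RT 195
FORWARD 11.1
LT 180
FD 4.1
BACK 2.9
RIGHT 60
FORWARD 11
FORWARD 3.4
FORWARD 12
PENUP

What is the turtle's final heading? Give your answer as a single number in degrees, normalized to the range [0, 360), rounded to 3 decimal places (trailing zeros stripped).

Executing turtle program step by step:
Start: pos=(0,0), heading=0, pen down
BK 4: (0,0) -> (-4,0) [heading=0, draw]
RT 195: heading 0 -> 165
FD 11.1: (-4,0) -> (-14.722,2.873) [heading=165, draw]
LT 180: heading 165 -> 345
FD 4.1: (-14.722,2.873) -> (-10.761,1.812) [heading=345, draw]
BK 2.9: (-10.761,1.812) -> (-13.563,2.562) [heading=345, draw]
RT 60: heading 345 -> 285
FD 11: (-13.563,2.562) -> (-10.716,-8.063) [heading=285, draw]
FD 3.4: (-10.716,-8.063) -> (-9.836,-11.347) [heading=285, draw]
FD 12: (-9.836,-11.347) -> (-6.73,-22.938) [heading=285, draw]
PU: pen up
Final: pos=(-6.73,-22.938), heading=285, 7 segment(s) drawn

Answer: 285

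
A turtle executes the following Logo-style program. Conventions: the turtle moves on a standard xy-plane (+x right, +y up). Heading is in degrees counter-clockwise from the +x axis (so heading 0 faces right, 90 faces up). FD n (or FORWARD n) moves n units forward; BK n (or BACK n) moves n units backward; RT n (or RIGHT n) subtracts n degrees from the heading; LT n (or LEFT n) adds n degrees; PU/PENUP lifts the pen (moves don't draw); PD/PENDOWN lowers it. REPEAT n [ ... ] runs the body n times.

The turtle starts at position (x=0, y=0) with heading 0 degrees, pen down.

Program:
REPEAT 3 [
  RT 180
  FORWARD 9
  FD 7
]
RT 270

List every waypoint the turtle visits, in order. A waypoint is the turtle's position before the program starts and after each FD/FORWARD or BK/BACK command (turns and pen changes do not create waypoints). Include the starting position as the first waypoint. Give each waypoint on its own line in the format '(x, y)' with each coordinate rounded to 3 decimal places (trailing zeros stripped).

Executing turtle program step by step:
Start: pos=(0,0), heading=0, pen down
REPEAT 3 [
  -- iteration 1/3 --
  RT 180: heading 0 -> 180
  FD 9: (0,0) -> (-9,0) [heading=180, draw]
  FD 7: (-9,0) -> (-16,0) [heading=180, draw]
  -- iteration 2/3 --
  RT 180: heading 180 -> 0
  FD 9: (-16,0) -> (-7,0) [heading=0, draw]
  FD 7: (-7,0) -> (0,0) [heading=0, draw]
  -- iteration 3/3 --
  RT 180: heading 0 -> 180
  FD 9: (0,0) -> (-9,0) [heading=180, draw]
  FD 7: (-9,0) -> (-16,0) [heading=180, draw]
]
RT 270: heading 180 -> 270
Final: pos=(-16,0), heading=270, 6 segment(s) drawn
Waypoints (7 total):
(0, 0)
(-9, 0)
(-16, 0)
(-7, 0)
(0, 0)
(-9, 0)
(-16, 0)

Answer: (0, 0)
(-9, 0)
(-16, 0)
(-7, 0)
(0, 0)
(-9, 0)
(-16, 0)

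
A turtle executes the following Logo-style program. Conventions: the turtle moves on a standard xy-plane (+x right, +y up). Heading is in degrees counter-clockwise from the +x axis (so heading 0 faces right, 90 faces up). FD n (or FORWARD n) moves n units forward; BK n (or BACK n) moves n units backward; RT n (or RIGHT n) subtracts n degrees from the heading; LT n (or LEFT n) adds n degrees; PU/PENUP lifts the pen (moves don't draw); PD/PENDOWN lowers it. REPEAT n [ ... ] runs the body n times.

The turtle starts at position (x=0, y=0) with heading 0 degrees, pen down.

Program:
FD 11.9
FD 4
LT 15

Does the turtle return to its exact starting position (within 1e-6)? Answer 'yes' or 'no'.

Answer: no

Derivation:
Executing turtle program step by step:
Start: pos=(0,0), heading=0, pen down
FD 11.9: (0,0) -> (11.9,0) [heading=0, draw]
FD 4: (11.9,0) -> (15.9,0) [heading=0, draw]
LT 15: heading 0 -> 15
Final: pos=(15.9,0), heading=15, 2 segment(s) drawn

Start position: (0, 0)
Final position: (15.9, 0)
Distance = 15.9; >= 1e-6 -> NOT closed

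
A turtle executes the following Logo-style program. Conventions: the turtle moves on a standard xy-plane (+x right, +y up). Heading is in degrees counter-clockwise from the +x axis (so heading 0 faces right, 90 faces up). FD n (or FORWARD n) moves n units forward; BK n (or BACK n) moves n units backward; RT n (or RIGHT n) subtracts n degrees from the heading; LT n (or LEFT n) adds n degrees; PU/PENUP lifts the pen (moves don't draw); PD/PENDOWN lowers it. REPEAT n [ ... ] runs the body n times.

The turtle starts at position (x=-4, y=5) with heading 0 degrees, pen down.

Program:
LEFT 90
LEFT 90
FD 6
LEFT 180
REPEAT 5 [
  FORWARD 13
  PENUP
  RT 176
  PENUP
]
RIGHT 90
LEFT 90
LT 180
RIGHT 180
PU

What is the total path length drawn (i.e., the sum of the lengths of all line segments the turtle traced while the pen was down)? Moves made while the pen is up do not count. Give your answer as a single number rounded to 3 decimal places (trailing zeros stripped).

Executing turtle program step by step:
Start: pos=(-4,5), heading=0, pen down
LT 90: heading 0 -> 90
LT 90: heading 90 -> 180
FD 6: (-4,5) -> (-10,5) [heading=180, draw]
LT 180: heading 180 -> 0
REPEAT 5 [
  -- iteration 1/5 --
  FD 13: (-10,5) -> (3,5) [heading=0, draw]
  PU: pen up
  RT 176: heading 0 -> 184
  PU: pen up
  -- iteration 2/5 --
  FD 13: (3,5) -> (-9.968,4.093) [heading=184, move]
  PU: pen up
  RT 176: heading 184 -> 8
  PU: pen up
  -- iteration 3/5 --
  FD 13: (-9.968,4.093) -> (2.905,5.902) [heading=8, move]
  PU: pen up
  RT 176: heading 8 -> 192
  PU: pen up
  -- iteration 4/5 --
  FD 13: (2.905,5.902) -> (-9.811,3.2) [heading=192, move]
  PU: pen up
  RT 176: heading 192 -> 16
  PU: pen up
  -- iteration 5/5 --
  FD 13: (-9.811,3.2) -> (2.686,6.783) [heading=16, move]
  PU: pen up
  RT 176: heading 16 -> 200
  PU: pen up
]
RT 90: heading 200 -> 110
LT 90: heading 110 -> 200
LT 180: heading 200 -> 20
RT 180: heading 20 -> 200
PU: pen up
Final: pos=(2.686,6.783), heading=200, 2 segment(s) drawn

Segment lengths:
  seg 1: (-4,5) -> (-10,5), length = 6
  seg 2: (-10,5) -> (3,5), length = 13
Total = 19

Answer: 19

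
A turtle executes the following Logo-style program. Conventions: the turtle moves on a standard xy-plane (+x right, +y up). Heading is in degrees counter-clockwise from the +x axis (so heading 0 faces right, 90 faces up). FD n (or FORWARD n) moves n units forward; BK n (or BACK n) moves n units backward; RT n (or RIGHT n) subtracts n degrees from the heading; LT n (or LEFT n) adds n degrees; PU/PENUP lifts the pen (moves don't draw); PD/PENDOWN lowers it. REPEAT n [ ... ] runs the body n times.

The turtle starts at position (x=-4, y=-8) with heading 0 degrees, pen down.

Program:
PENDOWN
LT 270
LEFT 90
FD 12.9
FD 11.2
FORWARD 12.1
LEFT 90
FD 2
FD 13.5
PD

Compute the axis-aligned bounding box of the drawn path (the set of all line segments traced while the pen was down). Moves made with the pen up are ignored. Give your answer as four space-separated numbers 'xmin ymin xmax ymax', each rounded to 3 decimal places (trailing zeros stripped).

Executing turtle program step by step:
Start: pos=(-4,-8), heading=0, pen down
PD: pen down
LT 270: heading 0 -> 270
LT 90: heading 270 -> 0
FD 12.9: (-4,-8) -> (8.9,-8) [heading=0, draw]
FD 11.2: (8.9,-8) -> (20.1,-8) [heading=0, draw]
FD 12.1: (20.1,-8) -> (32.2,-8) [heading=0, draw]
LT 90: heading 0 -> 90
FD 2: (32.2,-8) -> (32.2,-6) [heading=90, draw]
FD 13.5: (32.2,-6) -> (32.2,7.5) [heading=90, draw]
PD: pen down
Final: pos=(32.2,7.5), heading=90, 5 segment(s) drawn

Segment endpoints: x in {-4, 8.9, 20.1, 32.2, 32.2}, y in {-8, -8, -8, -8, -6, 7.5}
xmin=-4, ymin=-8, xmax=32.2, ymax=7.5

Answer: -4 -8 32.2 7.5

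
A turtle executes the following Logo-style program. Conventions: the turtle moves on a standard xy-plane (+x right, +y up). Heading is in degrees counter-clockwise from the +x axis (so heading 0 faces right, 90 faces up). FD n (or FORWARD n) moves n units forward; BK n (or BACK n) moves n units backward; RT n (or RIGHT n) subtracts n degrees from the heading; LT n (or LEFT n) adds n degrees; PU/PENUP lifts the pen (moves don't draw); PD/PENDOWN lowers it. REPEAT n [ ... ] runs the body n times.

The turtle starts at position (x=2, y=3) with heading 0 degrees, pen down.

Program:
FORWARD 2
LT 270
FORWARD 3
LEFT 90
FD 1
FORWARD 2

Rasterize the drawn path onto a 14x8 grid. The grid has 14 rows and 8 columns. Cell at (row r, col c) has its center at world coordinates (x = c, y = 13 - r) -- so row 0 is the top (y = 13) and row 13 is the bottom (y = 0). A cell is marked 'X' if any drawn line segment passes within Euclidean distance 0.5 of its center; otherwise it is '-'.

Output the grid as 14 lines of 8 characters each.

Segment 0: (2,3) -> (4,3)
Segment 1: (4,3) -> (4,0)
Segment 2: (4,0) -> (5,-0)
Segment 3: (5,-0) -> (7,-0)

Answer: --------
--------
--------
--------
--------
--------
--------
--------
--------
--------
--XXX---
----X---
----X---
----XXXX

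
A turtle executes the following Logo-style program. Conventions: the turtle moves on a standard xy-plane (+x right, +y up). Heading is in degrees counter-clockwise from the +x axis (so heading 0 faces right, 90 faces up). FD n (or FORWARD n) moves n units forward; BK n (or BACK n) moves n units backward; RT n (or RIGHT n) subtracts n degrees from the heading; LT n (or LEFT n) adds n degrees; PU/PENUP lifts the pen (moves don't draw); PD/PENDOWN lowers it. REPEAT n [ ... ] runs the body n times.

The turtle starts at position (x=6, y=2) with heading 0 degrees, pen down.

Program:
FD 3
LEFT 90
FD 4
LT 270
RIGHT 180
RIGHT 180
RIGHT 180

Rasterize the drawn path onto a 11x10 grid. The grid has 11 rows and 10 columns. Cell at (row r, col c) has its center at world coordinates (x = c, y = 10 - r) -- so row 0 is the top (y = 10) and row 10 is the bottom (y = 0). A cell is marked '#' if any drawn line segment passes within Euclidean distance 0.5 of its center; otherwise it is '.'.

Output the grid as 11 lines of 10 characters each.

Segment 0: (6,2) -> (9,2)
Segment 1: (9,2) -> (9,6)

Answer: ..........
..........
..........
..........
.........#
.........#
.........#
.........#
......####
..........
..........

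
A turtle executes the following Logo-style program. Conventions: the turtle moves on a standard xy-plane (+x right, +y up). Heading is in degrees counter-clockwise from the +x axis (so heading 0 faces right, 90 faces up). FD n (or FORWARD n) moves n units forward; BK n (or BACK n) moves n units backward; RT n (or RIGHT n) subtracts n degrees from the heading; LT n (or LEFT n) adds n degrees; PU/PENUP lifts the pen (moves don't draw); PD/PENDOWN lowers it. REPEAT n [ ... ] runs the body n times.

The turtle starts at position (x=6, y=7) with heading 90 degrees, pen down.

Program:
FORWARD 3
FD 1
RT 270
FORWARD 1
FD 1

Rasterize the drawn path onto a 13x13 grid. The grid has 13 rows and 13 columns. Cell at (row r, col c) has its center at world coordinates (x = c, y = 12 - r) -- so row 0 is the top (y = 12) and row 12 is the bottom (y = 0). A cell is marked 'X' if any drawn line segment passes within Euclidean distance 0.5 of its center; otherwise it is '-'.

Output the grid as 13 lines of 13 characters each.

Answer: -------------
----XXX------
------X------
------X------
------X------
------X------
-------------
-------------
-------------
-------------
-------------
-------------
-------------

Derivation:
Segment 0: (6,7) -> (6,10)
Segment 1: (6,10) -> (6,11)
Segment 2: (6,11) -> (5,11)
Segment 3: (5,11) -> (4,11)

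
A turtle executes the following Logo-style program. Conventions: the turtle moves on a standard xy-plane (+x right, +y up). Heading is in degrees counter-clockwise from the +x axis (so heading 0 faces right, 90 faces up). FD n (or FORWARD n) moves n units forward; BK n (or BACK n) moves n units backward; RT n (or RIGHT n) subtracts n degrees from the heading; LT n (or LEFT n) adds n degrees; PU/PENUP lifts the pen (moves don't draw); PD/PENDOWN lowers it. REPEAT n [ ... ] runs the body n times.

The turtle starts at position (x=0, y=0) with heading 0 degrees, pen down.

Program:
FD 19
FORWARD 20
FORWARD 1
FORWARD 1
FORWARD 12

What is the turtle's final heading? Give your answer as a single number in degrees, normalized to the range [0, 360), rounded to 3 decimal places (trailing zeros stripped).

Executing turtle program step by step:
Start: pos=(0,0), heading=0, pen down
FD 19: (0,0) -> (19,0) [heading=0, draw]
FD 20: (19,0) -> (39,0) [heading=0, draw]
FD 1: (39,0) -> (40,0) [heading=0, draw]
FD 1: (40,0) -> (41,0) [heading=0, draw]
FD 12: (41,0) -> (53,0) [heading=0, draw]
Final: pos=(53,0), heading=0, 5 segment(s) drawn

Answer: 0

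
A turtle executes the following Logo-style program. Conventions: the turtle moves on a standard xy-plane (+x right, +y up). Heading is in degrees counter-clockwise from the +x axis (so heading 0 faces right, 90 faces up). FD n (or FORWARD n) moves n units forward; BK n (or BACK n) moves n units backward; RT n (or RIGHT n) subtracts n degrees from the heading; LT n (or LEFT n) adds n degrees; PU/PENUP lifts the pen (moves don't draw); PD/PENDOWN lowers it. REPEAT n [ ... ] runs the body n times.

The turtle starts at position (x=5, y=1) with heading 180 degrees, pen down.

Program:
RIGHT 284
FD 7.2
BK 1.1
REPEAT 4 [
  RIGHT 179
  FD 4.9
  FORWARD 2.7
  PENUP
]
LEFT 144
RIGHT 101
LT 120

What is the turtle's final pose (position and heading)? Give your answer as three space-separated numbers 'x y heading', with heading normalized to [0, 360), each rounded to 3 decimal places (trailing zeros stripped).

Executing turtle program step by step:
Start: pos=(5,1), heading=180, pen down
RT 284: heading 180 -> 256
FD 7.2: (5,1) -> (3.258,-5.986) [heading=256, draw]
BK 1.1: (3.258,-5.986) -> (3.524,-4.919) [heading=256, draw]
REPEAT 4 [
  -- iteration 1/4 --
  RT 179: heading 256 -> 77
  FD 4.9: (3.524,-4.919) -> (4.627,-0.144) [heading=77, draw]
  FD 2.7: (4.627,-0.144) -> (5.234,2.486) [heading=77, draw]
  PU: pen up
  -- iteration 2/4 --
  RT 179: heading 77 -> 258
  FD 4.9: (5.234,2.486) -> (4.215,-2.307) [heading=258, move]
  FD 2.7: (4.215,-2.307) -> (3.654,-4.948) [heading=258, move]
  PU: pen up
  -- iteration 3/4 --
  RT 179: heading 258 -> 79
  FD 4.9: (3.654,-4.948) -> (4.589,-0.138) [heading=79, move]
  FD 2.7: (4.589,-0.138) -> (5.104,2.513) [heading=79, move]
  PU: pen up
  -- iteration 4/4 --
  RT 179: heading 79 -> 260
  FD 4.9: (5.104,2.513) -> (4.253,-2.313) [heading=260, move]
  FD 2.7: (4.253,-2.313) -> (3.784,-4.972) [heading=260, move]
  PU: pen up
]
LT 144: heading 260 -> 44
RT 101: heading 44 -> 303
LT 120: heading 303 -> 63
Final: pos=(3.784,-4.972), heading=63, 4 segment(s) drawn

Answer: 3.784 -4.972 63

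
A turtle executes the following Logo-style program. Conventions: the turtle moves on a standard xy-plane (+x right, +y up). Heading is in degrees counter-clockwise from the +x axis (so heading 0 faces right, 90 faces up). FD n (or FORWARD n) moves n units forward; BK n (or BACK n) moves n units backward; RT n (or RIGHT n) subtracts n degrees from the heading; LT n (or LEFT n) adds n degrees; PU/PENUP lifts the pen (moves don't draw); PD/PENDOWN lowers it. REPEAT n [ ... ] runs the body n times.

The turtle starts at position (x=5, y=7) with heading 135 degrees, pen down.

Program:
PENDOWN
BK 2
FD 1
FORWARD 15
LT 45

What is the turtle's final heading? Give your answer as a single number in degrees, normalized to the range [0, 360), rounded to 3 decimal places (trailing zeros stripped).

Executing turtle program step by step:
Start: pos=(5,7), heading=135, pen down
PD: pen down
BK 2: (5,7) -> (6.414,5.586) [heading=135, draw]
FD 1: (6.414,5.586) -> (5.707,6.293) [heading=135, draw]
FD 15: (5.707,6.293) -> (-4.899,16.899) [heading=135, draw]
LT 45: heading 135 -> 180
Final: pos=(-4.899,16.899), heading=180, 3 segment(s) drawn

Answer: 180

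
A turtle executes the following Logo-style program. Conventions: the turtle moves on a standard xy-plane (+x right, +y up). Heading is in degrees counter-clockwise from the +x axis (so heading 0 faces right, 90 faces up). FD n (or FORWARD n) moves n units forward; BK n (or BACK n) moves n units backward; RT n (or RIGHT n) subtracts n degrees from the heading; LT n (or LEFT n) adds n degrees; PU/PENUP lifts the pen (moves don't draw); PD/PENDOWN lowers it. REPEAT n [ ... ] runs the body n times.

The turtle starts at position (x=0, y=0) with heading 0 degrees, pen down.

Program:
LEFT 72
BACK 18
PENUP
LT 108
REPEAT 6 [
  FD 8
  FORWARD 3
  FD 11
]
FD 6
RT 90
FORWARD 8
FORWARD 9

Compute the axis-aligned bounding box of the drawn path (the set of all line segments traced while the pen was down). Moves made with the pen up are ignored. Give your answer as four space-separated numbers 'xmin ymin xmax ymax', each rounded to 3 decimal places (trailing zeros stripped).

Executing turtle program step by step:
Start: pos=(0,0), heading=0, pen down
LT 72: heading 0 -> 72
BK 18: (0,0) -> (-5.562,-17.119) [heading=72, draw]
PU: pen up
LT 108: heading 72 -> 180
REPEAT 6 [
  -- iteration 1/6 --
  FD 8: (-5.562,-17.119) -> (-13.562,-17.119) [heading=180, move]
  FD 3: (-13.562,-17.119) -> (-16.562,-17.119) [heading=180, move]
  FD 11: (-16.562,-17.119) -> (-27.562,-17.119) [heading=180, move]
  -- iteration 2/6 --
  FD 8: (-27.562,-17.119) -> (-35.562,-17.119) [heading=180, move]
  FD 3: (-35.562,-17.119) -> (-38.562,-17.119) [heading=180, move]
  FD 11: (-38.562,-17.119) -> (-49.562,-17.119) [heading=180, move]
  -- iteration 3/6 --
  FD 8: (-49.562,-17.119) -> (-57.562,-17.119) [heading=180, move]
  FD 3: (-57.562,-17.119) -> (-60.562,-17.119) [heading=180, move]
  FD 11: (-60.562,-17.119) -> (-71.562,-17.119) [heading=180, move]
  -- iteration 4/6 --
  FD 8: (-71.562,-17.119) -> (-79.562,-17.119) [heading=180, move]
  FD 3: (-79.562,-17.119) -> (-82.562,-17.119) [heading=180, move]
  FD 11: (-82.562,-17.119) -> (-93.562,-17.119) [heading=180, move]
  -- iteration 5/6 --
  FD 8: (-93.562,-17.119) -> (-101.562,-17.119) [heading=180, move]
  FD 3: (-101.562,-17.119) -> (-104.562,-17.119) [heading=180, move]
  FD 11: (-104.562,-17.119) -> (-115.562,-17.119) [heading=180, move]
  -- iteration 6/6 --
  FD 8: (-115.562,-17.119) -> (-123.562,-17.119) [heading=180, move]
  FD 3: (-123.562,-17.119) -> (-126.562,-17.119) [heading=180, move]
  FD 11: (-126.562,-17.119) -> (-137.562,-17.119) [heading=180, move]
]
FD 6: (-137.562,-17.119) -> (-143.562,-17.119) [heading=180, move]
RT 90: heading 180 -> 90
FD 8: (-143.562,-17.119) -> (-143.562,-9.119) [heading=90, move]
FD 9: (-143.562,-9.119) -> (-143.562,-0.119) [heading=90, move]
Final: pos=(-143.562,-0.119), heading=90, 1 segment(s) drawn

Segment endpoints: x in {-5.562, 0}, y in {-17.119, 0}
xmin=-5.562, ymin=-17.119, xmax=0, ymax=0

Answer: -5.562 -17.119 0 0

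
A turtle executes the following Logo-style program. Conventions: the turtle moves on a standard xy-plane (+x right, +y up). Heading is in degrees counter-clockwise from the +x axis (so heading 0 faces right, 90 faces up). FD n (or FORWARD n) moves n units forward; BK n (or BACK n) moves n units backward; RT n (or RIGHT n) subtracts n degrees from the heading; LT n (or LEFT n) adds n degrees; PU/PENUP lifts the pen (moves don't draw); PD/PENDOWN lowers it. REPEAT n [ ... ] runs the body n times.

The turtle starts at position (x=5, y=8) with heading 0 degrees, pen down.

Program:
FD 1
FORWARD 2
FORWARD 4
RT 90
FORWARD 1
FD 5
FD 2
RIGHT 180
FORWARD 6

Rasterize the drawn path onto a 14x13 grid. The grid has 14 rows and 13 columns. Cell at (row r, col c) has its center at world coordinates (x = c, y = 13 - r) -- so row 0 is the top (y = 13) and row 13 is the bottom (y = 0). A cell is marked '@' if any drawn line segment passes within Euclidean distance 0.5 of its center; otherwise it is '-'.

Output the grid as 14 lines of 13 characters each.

Segment 0: (5,8) -> (6,8)
Segment 1: (6,8) -> (8,8)
Segment 2: (8,8) -> (12,8)
Segment 3: (12,8) -> (12,7)
Segment 4: (12,7) -> (12,2)
Segment 5: (12,2) -> (12,0)
Segment 6: (12,0) -> (12,6)

Answer: -------------
-------------
-------------
-------------
-------------
-----@@@@@@@@
------------@
------------@
------------@
------------@
------------@
------------@
------------@
------------@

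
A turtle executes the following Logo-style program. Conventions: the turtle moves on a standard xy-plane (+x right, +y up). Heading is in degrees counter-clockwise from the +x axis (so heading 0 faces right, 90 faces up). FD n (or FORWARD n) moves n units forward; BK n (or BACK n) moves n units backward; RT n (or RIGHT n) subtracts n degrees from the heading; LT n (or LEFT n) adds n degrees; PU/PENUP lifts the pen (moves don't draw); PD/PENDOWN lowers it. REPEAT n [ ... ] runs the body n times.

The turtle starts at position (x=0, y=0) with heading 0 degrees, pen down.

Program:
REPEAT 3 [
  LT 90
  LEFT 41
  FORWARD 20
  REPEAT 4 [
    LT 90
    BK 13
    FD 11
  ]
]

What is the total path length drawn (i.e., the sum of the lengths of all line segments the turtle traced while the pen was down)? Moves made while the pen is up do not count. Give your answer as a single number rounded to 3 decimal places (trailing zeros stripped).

Executing turtle program step by step:
Start: pos=(0,0), heading=0, pen down
REPEAT 3 [
  -- iteration 1/3 --
  LT 90: heading 0 -> 90
  LT 41: heading 90 -> 131
  FD 20: (0,0) -> (-13.121,15.094) [heading=131, draw]
  REPEAT 4 [
    -- iteration 1/4 --
    LT 90: heading 131 -> 221
    BK 13: (-13.121,15.094) -> (-3.31,23.623) [heading=221, draw]
    FD 11: (-3.31,23.623) -> (-11.612,16.406) [heading=221, draw]
    -- iteration 2/4 --
    LT 90: heading 221 -> 311
    BK 13: (-11.612,16.406) -> (-20.141,26.218) [heading=311, draw]
    FD 11: (-20.141,26.218) -> (-12.924,17.916) [heading=311, draw]
    -- iteration 3/4 --
    LT 90: heading 311 -> 41
    BK 13: (-12.924,17.916) -> (-22.735,9.387) [heading=41, draw]
    FD 11: (-22.735,9.387) -> (-14.433,16.604) [heading=41, draw]
    -- iteration 4/4 --
    LT 90: heading 41 -> 131
    BK 13: (-14.433,16.604) -> (-5.905,6.792) [heading=131, draw]
    FD 11: (-5.905,6.792) -> (-13.121,15.094) [heading=131, draw]
  ]
  -- iteration 2/3 --
  LT 90: heading 131 -> 221
  LT 41: heading 221 -> 262
  FD 20: (-13.121,15.094) -> (-15.905,-4.711) [heading=262, draw]
  REPEAT 4 [
    -- iteration 1/4 --
    LT 90: heading 262 -> 352
    BK 13: (-15.905,-4.711) -> (-28.778,-2.902) [heading=352, draw]
    FD 11: (-28.778,-2.902) -> (-17.885,-4.433) [heading=352, draw]
    -- iteration 2/4 --
    LT 90: heading 352 -> 82
    BK 13: (-17.885,-4.433) -> (-19.694,-17.306) [heading=82, draw]
    FD 11: (-19.694,-17.306) -> (-18.164,-6.413) [heading=82, draw]
    -- iteration 3/4 --
    LT 90: heading 82 -> 172
    BK 13: (-18.164,-6.413) -> (-5.29,-8.223) [heading=172, draw]
    FD 11: (-5.29,-8.223) -> (-16.183,-6.692) [heading=172, draw]
    -- iteration 4/4 --
    LT 90: heading 172 -> 262
    BK 13: (-16.183,-6.692) -> (-14.374,6.182) [heading=262, draw]
    FD 11: (-14.374,6.182) -> (-15.905,-4.711) [heading=262, draw]
  ]
  -- iteration 3/3 --
  LT 90: heading 262 -> 352
  LT 41: heading 352 -> 33
  FD 20: (-15.905,-4.711) -> (0.869,6.182) [heading=33, draw]
  REPEAT 4 [
    -- iteration 1/4 --
    LT 90: heading 33 -> 123
    BK 13: (0.869,6.182) -> (7.949,-4.721) [heading=123, draw]
    FD 11: (7.949,-4.721) -> (1.958,4.504) [heading=123, draw]
    -- iteration 2/4 --
    LT 90: heading 123 -> 213
    BK 13: (1.958,4.504) -> (12.861,11.585) [heading=213, draw]
    FD 11: (12.861,11.585) -> (3.635,5.594) [heading=213, draw]
    -- iteration 3/4 --
    LT 90: heading 213 -> 303
    BK 13: (3.635,5.594) -> (-3.445,16.496) [heading=303, draw]
    FD 11: (-3.445,16.496) -> (2.546,7.271) [heading=303, draw]
    -- iteration 4/4 --
    LT 90: heading 303 -> 33
    BK 13: (2.546,7.271) -> (-8.357,0.191) [heading=33, draw]
    FD 11: (-8.357,0.191) -> (0.869,6.182) [heading=33, draw]
  ]
]
Final: pos=(0.869,6.182), heading=33, 27 segment(s) drawn

Segment lengths:
  seg 1: (0,0) -> (-13.121,15.094), length = 20
  seg 2: (-13.121,15.094) -> (-3.31,23.623), length = 13
  seg 3: (-3.31,23.623) -> (-11.612,16.406), length = 11
  seg 4: (-11.612,16.406) -> (-20.141,26.218), length = 13
  seg 5: (-20.141,26.218) -> (-12.924,17.916), length = 11
  seg 6: (-12.924,17.916) -> (-22.735,9.387), length = 13
  seg 7: (-22.735,9.387) -> (-14.433,16.604), length = 11
  seg 8: (-14.433,16.604) -> (-5.905,6.792), length = 13
  seg 9: (-5.905,6.792) -> (-13.121,15.094), length = 11
  seg 10: (-13.121,15.094) -> (-15.905,-4.711), length = 20
  seg 11: (-15.905,-4.711) -> (-28.778,-2.902), length = 13
  seg 12: (-28.778,-2.902) -> (-17.885,-4.433), length = 11
  seg 13: (-17.885,-4.433) -> (-19.694,-17.306), length = 13
  seg 14: (-19.694,-17.306) -> (-18.164,-6.413), length = 11
  seg 15: (-18.164,-6.413) -> (-5.29,-8.223), length = 13
  seg 16: (-5.29,-8.223) -> (-16.183,-6.692), length = 11
  seg 17: (-16.183,-6.692) -> (-14.374,6.182), length = 13
  seg 18: (-14.374,6.182) -> (-15.905,-4.711), length = 11
  seg 19: (-15.905,-4.711) -> (0.869,6.182), length = 20
  seg 20: (0.869,6.182) -> (7.949,-4.721), length = 13
  seg 21: (7.949,-4.721) -> (1.958,4.504), length = 11
  seg 22: (1.958,4.504) -> (12.861,11.585), length = 13
  seg 23: (12.861,11.585) -> (3.635,5.594), length = 11
  seg 24: (3.635,5.594) -> (-3.445,16.496), length = 13
  seg 25: (-3.445,16.496) -> (2.546,7.271), length = 11
  seg 26: (2.546,7.271) -> (-8.357,0.191), length = 13
  seg 27: (-8.357,0.191) -> (0.869,6.182), length = 11
Total = 348

Answer: 348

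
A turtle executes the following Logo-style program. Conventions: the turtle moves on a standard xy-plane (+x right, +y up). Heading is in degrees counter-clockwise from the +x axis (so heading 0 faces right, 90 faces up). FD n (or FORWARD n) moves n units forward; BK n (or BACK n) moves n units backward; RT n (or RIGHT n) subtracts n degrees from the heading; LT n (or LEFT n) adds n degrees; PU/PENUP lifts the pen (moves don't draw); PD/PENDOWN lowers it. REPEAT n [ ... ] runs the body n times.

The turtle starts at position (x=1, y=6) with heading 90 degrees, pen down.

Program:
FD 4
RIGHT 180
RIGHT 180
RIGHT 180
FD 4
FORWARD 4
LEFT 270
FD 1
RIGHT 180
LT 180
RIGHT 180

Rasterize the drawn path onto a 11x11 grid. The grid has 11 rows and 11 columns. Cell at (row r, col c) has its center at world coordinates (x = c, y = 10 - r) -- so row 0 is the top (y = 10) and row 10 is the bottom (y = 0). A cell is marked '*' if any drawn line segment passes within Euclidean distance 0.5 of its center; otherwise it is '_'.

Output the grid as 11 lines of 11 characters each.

Segment 0: (1,6) -> (1,10)
Segment 1: (1,10) -> (1,6)
Segment 2: (1,6) -> (1,2)
Segment 3: (1,2) -> (0,2)

Answer: _*_________
_*_________
_*_________
_*_________
_*_________
_*_________
_*_________
_*_________
**_________
___________
___________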